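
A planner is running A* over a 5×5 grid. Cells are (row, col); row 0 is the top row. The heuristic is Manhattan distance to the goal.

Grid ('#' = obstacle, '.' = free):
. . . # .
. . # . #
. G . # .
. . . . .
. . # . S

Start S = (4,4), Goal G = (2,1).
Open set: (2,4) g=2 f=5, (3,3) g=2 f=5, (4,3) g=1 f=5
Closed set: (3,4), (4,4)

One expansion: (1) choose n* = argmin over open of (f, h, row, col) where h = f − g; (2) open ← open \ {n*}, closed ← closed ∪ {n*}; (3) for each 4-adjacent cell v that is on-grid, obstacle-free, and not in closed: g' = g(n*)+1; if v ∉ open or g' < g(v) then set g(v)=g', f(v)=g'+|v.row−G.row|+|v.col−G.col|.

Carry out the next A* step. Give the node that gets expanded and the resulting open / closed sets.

step 1: expand (2,4) (f=5, h=3) → closed; open now [(3,3) g=2 f=5, (4,3) g=1 f=5]

expanded=(2,4); open=[(3,3) g=2 f=5, (4,3) g=1 f=5]; closed=[(2,4), (3,4), (4,4)]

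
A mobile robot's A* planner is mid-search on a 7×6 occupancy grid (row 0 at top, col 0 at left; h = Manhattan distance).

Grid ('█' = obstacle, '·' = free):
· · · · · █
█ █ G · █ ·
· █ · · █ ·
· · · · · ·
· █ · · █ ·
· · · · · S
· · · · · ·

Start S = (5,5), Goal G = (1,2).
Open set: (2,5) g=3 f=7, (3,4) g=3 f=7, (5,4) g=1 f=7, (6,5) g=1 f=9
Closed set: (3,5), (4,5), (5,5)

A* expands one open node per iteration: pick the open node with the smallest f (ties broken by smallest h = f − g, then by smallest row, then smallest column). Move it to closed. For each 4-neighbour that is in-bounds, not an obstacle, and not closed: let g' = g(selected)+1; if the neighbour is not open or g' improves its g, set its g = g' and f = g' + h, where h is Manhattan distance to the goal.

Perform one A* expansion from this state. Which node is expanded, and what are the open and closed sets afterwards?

expanded=(2,5); open=[(1,5) g=4 f=7, (3,4) g=3 f=7, (5,4) g=1 f=7, (6,5) g=1 f=9]; closed=[(2,5), (3,5), (4,5), (5,5)]

step 1: expand (2,5) (f=7, h=4) → closed; open now [(1,5) g=4 f=7, (3,4) g=3 f=7, (5,4) g=1 f=7, (6,5) g=1 f=9]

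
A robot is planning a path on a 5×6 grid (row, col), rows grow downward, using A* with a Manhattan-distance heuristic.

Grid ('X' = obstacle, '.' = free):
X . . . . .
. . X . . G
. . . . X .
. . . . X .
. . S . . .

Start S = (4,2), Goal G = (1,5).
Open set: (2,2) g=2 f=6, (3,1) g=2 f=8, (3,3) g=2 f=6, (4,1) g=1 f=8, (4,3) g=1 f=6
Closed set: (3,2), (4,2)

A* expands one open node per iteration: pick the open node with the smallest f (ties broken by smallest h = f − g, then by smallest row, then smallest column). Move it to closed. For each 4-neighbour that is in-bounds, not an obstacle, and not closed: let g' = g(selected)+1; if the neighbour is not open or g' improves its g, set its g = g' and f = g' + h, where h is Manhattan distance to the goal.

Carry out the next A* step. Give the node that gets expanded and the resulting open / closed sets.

step 1: expand (2,2) (f=6, h=4) → closed; open now [(2,1) g=3 f=8, (2,3) g=3 f=6, (3,1) g=2 f=8, (3,3) g=2 f=6, (4,1) g=1 f=8, (4,3) g=1 f=6]

expanded=(2,2); open=[(2,1) g=3 f=8, (2,3) g=3 f=6, (3,1) g=2 f=8, (3,3) g=2 f=6, (4,1) g=1 f=8, (4,3) g=1 f=6]; closed=[(2,2), (3,2), (4,2)]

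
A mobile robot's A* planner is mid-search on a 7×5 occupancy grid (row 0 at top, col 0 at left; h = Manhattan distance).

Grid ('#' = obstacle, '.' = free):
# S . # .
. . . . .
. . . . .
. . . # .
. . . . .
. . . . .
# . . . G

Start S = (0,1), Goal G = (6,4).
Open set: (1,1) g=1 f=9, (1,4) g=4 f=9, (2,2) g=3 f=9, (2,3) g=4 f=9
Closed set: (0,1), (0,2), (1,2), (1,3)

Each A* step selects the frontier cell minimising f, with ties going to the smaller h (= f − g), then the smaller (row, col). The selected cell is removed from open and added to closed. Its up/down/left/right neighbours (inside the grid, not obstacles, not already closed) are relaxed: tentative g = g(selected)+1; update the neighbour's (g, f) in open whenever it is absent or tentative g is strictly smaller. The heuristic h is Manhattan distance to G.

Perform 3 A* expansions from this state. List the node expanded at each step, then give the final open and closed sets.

order=[(1,4) → (2,4) → (3,4)]; open=[(0,4) g=5 f=11, (1,1) g=1 f=9, (2,2) g=3 f=9, (2,3) g=4 f=9, (4,4) g=7 f=9]; closed=[(0,1), (0,2), (1,2), (1,3), (1,4), (2,4), (3,4)]

step 1: expand (1,4) (f=9, h=5) → closed; open now [(0,4) g=5 f=11, (1,1) g=1 f=9, (2,2) g=3 f=9, (2,3) g=4 f=9, (2,4) g=5 f=9]
step 2: expand (2,4) (f=9, h=4) → closed; open now [(0,4) g=5 f=11, (1,1) g=1 f=9, (2,2) g=3 f=9, (2,3) g=4 f=9, (3,4) g=6 f=9]
step 3: expand (3,4) (f=9, h=3) → closed; open now [(0,4) g=5 f=11, (1,1) g=1 f=9, (2,2) g=3 f=9, (2,3) g=4 f=9, (4,4) g=7 f=9]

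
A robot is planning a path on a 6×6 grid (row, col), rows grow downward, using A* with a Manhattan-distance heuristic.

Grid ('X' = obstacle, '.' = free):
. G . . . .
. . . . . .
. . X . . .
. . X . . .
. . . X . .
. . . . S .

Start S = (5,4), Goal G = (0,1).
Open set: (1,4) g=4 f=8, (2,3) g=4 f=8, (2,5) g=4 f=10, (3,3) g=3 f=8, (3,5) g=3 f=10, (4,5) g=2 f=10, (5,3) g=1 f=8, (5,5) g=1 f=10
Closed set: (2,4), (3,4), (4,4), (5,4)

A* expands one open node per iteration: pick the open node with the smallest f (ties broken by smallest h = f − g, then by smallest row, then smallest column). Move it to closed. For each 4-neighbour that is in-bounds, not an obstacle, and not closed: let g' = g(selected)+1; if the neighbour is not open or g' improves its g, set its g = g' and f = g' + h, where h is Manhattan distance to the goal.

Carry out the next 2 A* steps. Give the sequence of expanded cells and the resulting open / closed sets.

step 1: expand (1,4) (f=8, h=4) → closed; open now [(0,4) g=5 f=8, (1,3) g=5 f=8, (1,5) g=5 f=10, (2,3) g=4 f=8, (2,5) g=4 f=10, (3,3) g=3 f=8, (3,5) g=3 f=10, (4,5) g=2 f=10, (5,3) g=1 f=8, (5,5) g=1 f=10]
step 2: expand (0,4) (f=8, h=3) → closed; open now [(0,3) g=6 f=8, (0,5) g=6 f=10, (1,3) g=5 f=8, (1,5) g=5 f=10, (2,3) g=4 f=8, (2,5) g=4 f=10, (3,3) g=3 f=8, (3,5) g=3 f=10, (4,5) g=2 f=10, (5,3) g=1 f=8, (5,5) g=1 f=10]

order=[(1,4) → (0,4)]; open=[(0,3) g=6 f=8, (0,5) g=6 f=10, (1,3) g=5 f=8, (1,5) g=5 f=10, (2,3) g=4 f=8, (2,5) g=4 f=10, (3,3) g=3 f=8, (3,5) g=3 f=10, (4,5) g=2 f=10, (5,3) g=1 f=8, (5,5) g=1 f=10]; closed=[(0,4), (1,4), (2,4), (3,4), (4,4), (5,4)]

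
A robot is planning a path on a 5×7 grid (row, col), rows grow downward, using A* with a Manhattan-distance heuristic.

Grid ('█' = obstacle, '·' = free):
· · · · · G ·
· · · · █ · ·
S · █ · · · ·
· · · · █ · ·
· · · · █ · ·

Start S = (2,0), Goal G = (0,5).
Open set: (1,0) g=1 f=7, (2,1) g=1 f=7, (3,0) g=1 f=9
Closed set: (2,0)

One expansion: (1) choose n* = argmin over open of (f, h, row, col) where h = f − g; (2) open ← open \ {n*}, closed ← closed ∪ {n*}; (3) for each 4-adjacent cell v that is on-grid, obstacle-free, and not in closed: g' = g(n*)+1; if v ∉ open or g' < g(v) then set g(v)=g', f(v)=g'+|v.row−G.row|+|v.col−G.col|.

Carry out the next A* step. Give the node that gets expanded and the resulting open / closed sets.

expanded=(1,0); open=[(0,0) g=2 f=7, (1,1) g=2 f=7, (2,1) g=1 f=7, (3,0) g=1 f=9]; closed=[(1,0), (2,0)]

step 1: expand (1,0) (f=7, h=6) → closed; open now [(0,0) g=2 f=7, (1,1) g=2 f=7, (2,1) g=1 f=7, (3,0) g=1 f=9]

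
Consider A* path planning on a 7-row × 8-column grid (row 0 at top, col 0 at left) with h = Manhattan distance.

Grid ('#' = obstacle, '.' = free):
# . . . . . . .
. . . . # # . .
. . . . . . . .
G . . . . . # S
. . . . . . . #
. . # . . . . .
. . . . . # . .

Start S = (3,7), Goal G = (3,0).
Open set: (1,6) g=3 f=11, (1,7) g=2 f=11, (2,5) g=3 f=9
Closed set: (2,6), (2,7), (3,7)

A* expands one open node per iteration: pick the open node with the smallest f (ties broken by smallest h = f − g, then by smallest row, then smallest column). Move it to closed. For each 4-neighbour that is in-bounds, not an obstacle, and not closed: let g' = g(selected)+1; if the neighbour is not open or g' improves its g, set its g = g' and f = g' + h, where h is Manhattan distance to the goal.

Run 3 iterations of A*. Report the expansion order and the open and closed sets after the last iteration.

order=[(2,5) → (2,4) → (2,3)]; open=[(1,3) g=6 f=11, (1,6) g=3 f=11, (1,7) g=2 f=11, (2,2) g=6 f=9, (3,3) g=6 f=9, (3,4) g=5 f=9, (3,5) g=4 f=9]; closed=[(2,3), (2,4), (2,5), (2,6), (2,7), (3,7)]

step 1: expand (2,5) (f=9, h=6) → closed; open now [(1,6) g=3 f=11, (1,7) g=2 f=11, (2,4) g=4 f=9, (3,5) g=4 f=9]
step 2: expand (2,4) (f=9, h=5) → closed; open now [(1,6) g=3 f=11, (1,7) g=2 f=11, (2,3) g=5 f=9, (3,4) g=5 f=9, (3,5) g=4 f=9]
step 3: expand (2,3) (f=9, h=4) → closed; open now [(1,3) g=6 f=11, (1,6) g=3 f=11, (1,7) g=2 f=11, (2,2) g=6 f=9, (3,3) g=6 f=9, (3,4) g=5 f=9, (3,5) g=4 f=9]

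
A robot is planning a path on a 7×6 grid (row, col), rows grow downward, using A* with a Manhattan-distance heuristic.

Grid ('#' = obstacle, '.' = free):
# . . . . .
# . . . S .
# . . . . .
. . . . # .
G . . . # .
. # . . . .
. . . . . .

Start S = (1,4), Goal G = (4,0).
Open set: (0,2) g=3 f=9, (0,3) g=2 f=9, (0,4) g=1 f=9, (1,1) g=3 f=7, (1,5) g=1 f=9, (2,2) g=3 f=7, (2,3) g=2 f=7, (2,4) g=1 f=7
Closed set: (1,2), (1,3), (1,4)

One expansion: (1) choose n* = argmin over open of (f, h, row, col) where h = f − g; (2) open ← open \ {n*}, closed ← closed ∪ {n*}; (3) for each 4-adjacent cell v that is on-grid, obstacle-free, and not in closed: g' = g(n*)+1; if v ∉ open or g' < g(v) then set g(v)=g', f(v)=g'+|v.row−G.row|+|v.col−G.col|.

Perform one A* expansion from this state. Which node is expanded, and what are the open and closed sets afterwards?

step 1: expand (1,1) (f=7, h=4) → closed; open now [(0,1) g=4 f=9, (0,2) g=3 f=9, (0,3) g=2 f=9, (0,4) g=1 f=9, (1,5) g=1 f=9, (2,1) g=4 f=7, (2,2) g=3 f=7, (2,3) g=2 f=7, (2,4) g=1 f=7]

expanded=(1,1); open=[(0,1) g=4 f=9, (0,2) g=3 f=9, (0,3) g=2 f=9, (0,4) g=1 f=9, (1,5) g=1 f=9, (2,1) g=4 f=7, (2,2) g=3 f=7, (2,3) g=2 f=7, (2,4) g=1 f=7]; closed=[(1,1), (1,2), (1,3), (1,4)]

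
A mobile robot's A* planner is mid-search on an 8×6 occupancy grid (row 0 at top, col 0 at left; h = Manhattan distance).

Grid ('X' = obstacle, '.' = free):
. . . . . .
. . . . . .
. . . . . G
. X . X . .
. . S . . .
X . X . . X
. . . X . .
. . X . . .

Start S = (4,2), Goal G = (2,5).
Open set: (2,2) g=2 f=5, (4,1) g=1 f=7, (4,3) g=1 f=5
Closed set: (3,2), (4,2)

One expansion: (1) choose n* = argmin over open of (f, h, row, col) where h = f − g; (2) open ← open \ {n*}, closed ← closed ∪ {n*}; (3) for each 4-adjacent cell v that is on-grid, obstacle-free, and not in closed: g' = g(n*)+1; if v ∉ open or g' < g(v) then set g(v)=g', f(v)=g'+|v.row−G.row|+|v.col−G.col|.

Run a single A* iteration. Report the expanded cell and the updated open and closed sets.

step 1: expand (2,2) (f=5, h=3) → closed; open now [(1,2) g=3 f=7, (2,1) g=3 f=7, (2,3) g=3 f=5, (4,1) g=1 f=7, (4,3) g=1 f=5]

expanded=(2,2); open=[(1,2) g=3 f=7, (2,1) g=3 f=7, (2,3) g=3 f=5, (4,1) g=1 f=7, (4,3) g=1 f=5]; closed=[(2,2), (3,2), (4,2)]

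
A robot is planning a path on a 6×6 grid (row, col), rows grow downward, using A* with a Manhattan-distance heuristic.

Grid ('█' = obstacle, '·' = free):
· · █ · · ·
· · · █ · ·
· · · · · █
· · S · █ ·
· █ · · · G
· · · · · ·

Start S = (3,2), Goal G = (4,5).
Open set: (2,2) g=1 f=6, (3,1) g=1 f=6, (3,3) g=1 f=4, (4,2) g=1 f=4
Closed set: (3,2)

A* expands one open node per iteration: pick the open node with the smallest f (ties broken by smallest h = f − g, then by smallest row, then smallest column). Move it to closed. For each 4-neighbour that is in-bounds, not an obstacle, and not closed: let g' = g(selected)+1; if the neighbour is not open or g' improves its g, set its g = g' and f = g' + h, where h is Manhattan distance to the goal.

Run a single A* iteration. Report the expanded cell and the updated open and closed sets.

expanded=(3,3); open=[(2,2) g=1 f=6, (2,3) g=2 f=6, (3,1) g=1 f=6, (4,2) g=1 f=4, (4,3) g=2 f=4]; closed=[(3,2), (3,3)]

step 1: expand (3,3) (f=4, h=3) → closed; open now [(2,2) g=1 f=6, (2,3) g=2 f=6, (3,1) g=1 f=6, (4,2) g=1 f=4, (4,3) g=2 f=4]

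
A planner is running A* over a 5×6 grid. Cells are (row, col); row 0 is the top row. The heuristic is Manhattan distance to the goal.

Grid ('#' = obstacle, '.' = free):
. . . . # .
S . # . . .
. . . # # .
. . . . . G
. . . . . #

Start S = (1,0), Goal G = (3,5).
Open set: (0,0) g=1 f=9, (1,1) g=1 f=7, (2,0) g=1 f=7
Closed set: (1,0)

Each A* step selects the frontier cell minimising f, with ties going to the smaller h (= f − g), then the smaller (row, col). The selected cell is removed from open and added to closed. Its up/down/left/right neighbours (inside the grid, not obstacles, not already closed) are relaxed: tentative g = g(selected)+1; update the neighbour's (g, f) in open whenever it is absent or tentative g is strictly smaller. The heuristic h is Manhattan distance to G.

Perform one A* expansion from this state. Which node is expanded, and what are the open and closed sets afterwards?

step 1: expand (1,1) (f=7, h=6) → closed; open now [(0,0) g=1 f=9, (0,1) g=2 f=9, (2,0) g=1 f=7, (2,1) g=2 f=7]

expanded=(1,1); open=[(0,0) g=1 f=9, (0,1) g=2 f=9, (2,0) g=1 f=7, (2,1) g=2 f=7]; closed=[(1,0), (1,1)]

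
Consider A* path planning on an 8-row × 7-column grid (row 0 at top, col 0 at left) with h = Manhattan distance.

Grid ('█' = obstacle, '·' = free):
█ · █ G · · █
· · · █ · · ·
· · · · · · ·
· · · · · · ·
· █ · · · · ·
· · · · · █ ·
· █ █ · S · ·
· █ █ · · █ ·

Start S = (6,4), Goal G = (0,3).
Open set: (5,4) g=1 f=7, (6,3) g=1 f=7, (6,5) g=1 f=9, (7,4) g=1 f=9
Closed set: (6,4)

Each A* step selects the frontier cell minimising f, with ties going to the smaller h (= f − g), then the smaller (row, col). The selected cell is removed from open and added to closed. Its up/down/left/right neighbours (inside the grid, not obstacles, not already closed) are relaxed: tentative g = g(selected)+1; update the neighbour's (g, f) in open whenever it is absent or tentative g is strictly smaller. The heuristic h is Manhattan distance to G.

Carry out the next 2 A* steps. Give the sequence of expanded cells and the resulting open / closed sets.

step 1: expand (5,4) (f=7, h=6) → closed; open now [(4,4) g=2 f=7, (5,3) g=2 f=7, (6,3) g=1 f=7, (6,5) g=1 f=9, (7,4) g=1 f=9]
step 2: expand (4,4) (f=7, h=5) → closed; open now [(3,4) g=3 f=7, (4,3) g=3 f=7, (4,5) g=3 f=9, (5,3) g=2 f=7, (6,3) g=1 f=7, (6,5) g=1 f=9, (7,4) g=1 f=9]

order=[(5,4) → (4,4)]; open=[(3,4) g=3 f=7, (4,3) g=3 f=7, (4,5) g=3 f=9, (5,3) g=2 f=7, (6,3) g=1 f=7, (6,5) g=1 f=9, (7,4) g=1 f=9]; closed=[(4,4), (5,4), (6,4)]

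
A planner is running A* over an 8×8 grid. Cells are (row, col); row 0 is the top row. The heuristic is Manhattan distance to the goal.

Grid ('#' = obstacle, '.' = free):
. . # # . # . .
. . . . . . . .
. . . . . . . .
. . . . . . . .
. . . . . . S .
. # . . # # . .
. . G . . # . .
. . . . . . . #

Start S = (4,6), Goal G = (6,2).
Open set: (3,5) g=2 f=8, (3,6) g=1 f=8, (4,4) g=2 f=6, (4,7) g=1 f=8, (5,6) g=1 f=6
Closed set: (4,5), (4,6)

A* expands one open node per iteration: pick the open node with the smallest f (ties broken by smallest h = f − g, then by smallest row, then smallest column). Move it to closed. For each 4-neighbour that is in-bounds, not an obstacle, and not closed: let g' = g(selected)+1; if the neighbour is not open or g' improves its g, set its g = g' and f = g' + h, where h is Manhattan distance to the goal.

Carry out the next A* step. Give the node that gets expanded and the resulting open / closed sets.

expanded=(4,4); open=[(3,4) g=3 f=8, (3,5) g=2 f=8, (3,6) g=1 f=8, (4,3) g=3 f=6, (4,7) g=1 f=8, (5,6) g=1 f=6]; closed=[(4,4), (4,5), (4,6)]

step 1: expand (4,4) (f=6, h=4) → closed; open now [(3,4) g=3 f=8, (3,5) g=2 f=8, (3,6) g=1 f=8, (4,3) g=3 f=6, (4,7) g=1 f=8, (5,6) g=1 f=6]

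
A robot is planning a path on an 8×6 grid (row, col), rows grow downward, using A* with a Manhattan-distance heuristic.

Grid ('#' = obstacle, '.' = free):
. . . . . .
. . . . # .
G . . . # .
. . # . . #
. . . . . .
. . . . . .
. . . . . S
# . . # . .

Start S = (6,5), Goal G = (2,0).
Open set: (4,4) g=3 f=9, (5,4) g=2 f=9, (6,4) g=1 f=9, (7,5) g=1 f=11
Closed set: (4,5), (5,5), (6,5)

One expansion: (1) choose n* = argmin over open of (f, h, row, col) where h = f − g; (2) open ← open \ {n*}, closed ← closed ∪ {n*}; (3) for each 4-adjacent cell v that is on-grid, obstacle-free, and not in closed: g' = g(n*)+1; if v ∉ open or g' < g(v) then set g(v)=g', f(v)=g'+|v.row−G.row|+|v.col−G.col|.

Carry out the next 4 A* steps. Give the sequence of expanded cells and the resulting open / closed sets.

step 1: expand (4,4) (f=9, h=6) → closed; open now [(3,4) g=4 f=9, (4,3) g=4 f=9, (5,4) g=2 f=9, (6,4) g=1 f=9, (7,5) g=1 f=11]
step 2: expand (3,4) (f=9, h=5) → closed; open now [(3,3) g=5 f=9, (4,3) g=4 f=9, (5,4) g=2 f=9, (6,4) g=1 f=9, (7,5) g=1 f=11]
step 3: expand (3,3) (f=9, h=4) → closed; open now [(2,3) g=6 f=9, (4,3) g=4 f=9, (5,4) g=2 f=9, (6,4) g=1 f=9, (7,5) g=1 f=11]
step 4: expand (2,3) (f=9, h=3) → closed; open now [(1,3) g=7 f=11, (2,2) g=7 f=9, (4,3) g=4 f=9, (5,4) g=2 f=9, (6,4) g=1 f=9, (7,5) g=1 f=11]

order=[(4,4) → (3,4) → (3,3) → (2,3)]; open=[(1,3) g=7 f=11, (2,2) g=7 f=9, (4,3) g=4 f=9, (5,4) g=2 f=9, (6,4) g=1 f=9, (7,5) g=1 f=11]; closed=[(2,3), (3,3), (3,4), (4,4), (4,5), (5,5), (6,5)]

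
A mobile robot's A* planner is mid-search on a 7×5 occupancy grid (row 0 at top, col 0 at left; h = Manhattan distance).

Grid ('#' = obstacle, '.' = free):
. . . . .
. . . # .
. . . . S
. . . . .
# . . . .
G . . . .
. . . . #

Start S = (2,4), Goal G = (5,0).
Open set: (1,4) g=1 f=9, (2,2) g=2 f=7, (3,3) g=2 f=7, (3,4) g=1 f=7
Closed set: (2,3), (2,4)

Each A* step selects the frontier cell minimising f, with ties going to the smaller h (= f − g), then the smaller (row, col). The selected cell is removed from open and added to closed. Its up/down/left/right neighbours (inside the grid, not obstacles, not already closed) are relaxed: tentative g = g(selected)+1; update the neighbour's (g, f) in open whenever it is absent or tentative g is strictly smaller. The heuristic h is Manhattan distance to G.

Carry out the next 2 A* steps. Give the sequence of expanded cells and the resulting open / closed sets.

order=[(2,2) → (2,1)]; open=[(1,1) g=4 f=9, (1,2) g=3 f=9, (1,4) g=1 f=9, (2,0) g=4 f=7, (3,1) g=4 f=7, (3,2) g=3 f=7, (3,3) g=2 f=7, (3,4) g=1 f=7]; closed=[(2,1), (2,2), (2,3), (2,4)]

step 1: expand (2,2) (f=7, h=5) → closed; open now [(1,2) g=3 f=9, (1,4) g=1 f=9, (2,1) g=3 f=7, (3,2) g=3 f=7, (3,3) g=2 f=7, (3,4) g=1 f=7]
step 2: expand (2,1) (f=7, h=4) → closed; open now [(1,1) g=4 f=9, (1,2) g=3 f=9, (1,4) g=1 f=9, (2,0) g=4 f=7, (3,1) g=4 f=7, (3,2) g=3 f=7, (3,3) g=2 f=7, (3,4) g=1 f=7]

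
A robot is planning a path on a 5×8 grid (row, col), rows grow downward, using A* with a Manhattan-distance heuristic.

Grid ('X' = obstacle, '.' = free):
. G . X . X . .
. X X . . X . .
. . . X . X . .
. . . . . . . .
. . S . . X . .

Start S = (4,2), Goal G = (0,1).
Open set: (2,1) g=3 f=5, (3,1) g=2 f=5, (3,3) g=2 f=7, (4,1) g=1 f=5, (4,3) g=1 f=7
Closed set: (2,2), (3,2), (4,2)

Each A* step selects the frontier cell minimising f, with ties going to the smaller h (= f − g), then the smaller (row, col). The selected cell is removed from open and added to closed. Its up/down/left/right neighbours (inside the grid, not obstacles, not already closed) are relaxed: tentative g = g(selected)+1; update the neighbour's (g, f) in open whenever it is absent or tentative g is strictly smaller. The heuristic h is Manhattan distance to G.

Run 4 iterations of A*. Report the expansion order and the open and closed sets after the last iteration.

step 1: expand (2,1) (f=5, h=2) → closed; open now [(2,0) g=4 f=7, (3,1) g=2 f=5, (3,3) g=2 f=7, (4,1) g=1 f=5, (4,3) g=1 f=7]
step 2: expand (3,1) (f=5, h=3) → closed; open now [(2,0) g=4 f=7, (3,0) g=3 f=7, (3,3) g=2 f=7, (4,1) g=1 f=5, (4,3) g=1 f=7]
step 3: expand (4,1) (f=5, h=4) → closed; open now [(2,0) g=4 f=7, (3,0) g=3 f=7, (3,3) g=2 f=7, (4,0) g=2 f=7, (4,3) g=1 f=7]
step 4: expand (2,0) (f=7, h=3) → closed; open now [(1,0) g=5 f=7, (3,0) g=3 f=7, (3,3) g=2 f=7, (4,0) g=2 f=7, (4,3) g=1 f=7]

order=[(2,1) → (3,1) → (4,1) → (2,0)]; open=[(1,0) g=5 f=7, (3,0) g=3 f=7, (3,3) g=2 f=7, (4,0) g=2 f=7, (4,3) g=1 f=7]; closed=[(2,0), (2,1), (2,2), (3,1), (3,2), (4,1), (4,2)]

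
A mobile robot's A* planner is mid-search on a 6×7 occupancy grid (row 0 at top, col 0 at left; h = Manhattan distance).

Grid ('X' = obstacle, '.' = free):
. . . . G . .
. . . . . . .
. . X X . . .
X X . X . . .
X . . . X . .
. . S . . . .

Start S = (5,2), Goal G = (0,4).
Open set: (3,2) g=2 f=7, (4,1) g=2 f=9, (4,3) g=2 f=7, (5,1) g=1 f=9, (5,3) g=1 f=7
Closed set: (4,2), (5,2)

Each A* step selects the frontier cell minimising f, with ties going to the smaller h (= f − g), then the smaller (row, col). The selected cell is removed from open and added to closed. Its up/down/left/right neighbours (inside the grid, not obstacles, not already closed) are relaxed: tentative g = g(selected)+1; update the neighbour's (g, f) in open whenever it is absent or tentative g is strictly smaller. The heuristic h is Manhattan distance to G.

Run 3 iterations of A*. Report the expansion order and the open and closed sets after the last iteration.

order=[(3,2) → (4,3) → (5,3)]; open=[(4,1) g=2 f=9, (5,1) g=1 f=9, (5,4) g=2 f=7]; closed=[(3,2), (4,2), (4,3), (5,2), (5,3)]

step 1: expand (3,2) (f=7, h=5) → closed; open now [(4,1) g=2 f=9, (4,3) g=2 f=7, (5,1) g=1 f=9, (5,3) g=1 f=7]
step 2: expand (4,3) (f=7, h=5) → closed; open now [(4,1) g=2 f=9, (5,1) g=1 f=9, (5,3) g=1 f=7]
step 3: expand (5,3) (f=7, h=6) → closed; open now [(4,1) g=2 f=9, (5,1) g=1 f=9, (5,4) g=2 f=7]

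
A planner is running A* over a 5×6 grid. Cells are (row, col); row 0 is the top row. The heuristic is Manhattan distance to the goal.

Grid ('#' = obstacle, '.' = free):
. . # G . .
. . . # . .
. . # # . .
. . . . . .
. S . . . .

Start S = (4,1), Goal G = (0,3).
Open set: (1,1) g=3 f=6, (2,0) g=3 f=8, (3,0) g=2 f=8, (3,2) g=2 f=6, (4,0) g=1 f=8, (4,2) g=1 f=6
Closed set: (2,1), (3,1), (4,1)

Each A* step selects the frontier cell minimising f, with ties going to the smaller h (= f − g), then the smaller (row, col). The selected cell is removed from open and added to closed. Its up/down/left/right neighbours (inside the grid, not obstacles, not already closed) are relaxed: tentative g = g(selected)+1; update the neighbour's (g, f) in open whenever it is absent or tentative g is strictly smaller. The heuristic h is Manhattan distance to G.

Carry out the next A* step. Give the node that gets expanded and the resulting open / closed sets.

step 1: expand (1,1) (f=6, h=3) → closed; open now [(0,1) g=4 f=6, (1,0) g=4 f=8, (1,2) g=4 f=6, (2,0) g=3 f=8, (3,0) g=2 f=8, (3,2) g=2 f=6, (4,0) g=1 f=8, (4,2) g=1 f=6]

expanded=(1,1); open=[(0,1) g=4 f=6, (1,0) g=4 f=8, (1,2) g=4 f=6, (2,0) g=3 f=8, (3,0) g=2 f=8, (3,2) g=2 f=6, (4,0) g=1 f=8, (4,2) g=1 f=6]; closed=[(1,1), (2,1), (3,1), (4,1)]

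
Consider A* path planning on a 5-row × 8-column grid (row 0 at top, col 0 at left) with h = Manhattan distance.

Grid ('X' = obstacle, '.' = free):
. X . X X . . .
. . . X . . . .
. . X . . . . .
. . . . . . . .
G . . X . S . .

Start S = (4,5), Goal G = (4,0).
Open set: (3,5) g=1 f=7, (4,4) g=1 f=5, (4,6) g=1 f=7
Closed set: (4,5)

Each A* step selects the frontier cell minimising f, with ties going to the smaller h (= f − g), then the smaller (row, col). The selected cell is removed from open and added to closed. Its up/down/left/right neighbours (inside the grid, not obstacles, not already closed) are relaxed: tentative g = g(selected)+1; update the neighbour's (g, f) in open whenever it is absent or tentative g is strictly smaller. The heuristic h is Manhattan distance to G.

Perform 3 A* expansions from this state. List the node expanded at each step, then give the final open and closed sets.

step 1: expand (4,4) (f=5, h=4) → closed; open now [(3,4) g=2 f=7, (3,5) g=1 f=7, (4,6) g=1 f=7]
step 2: expand (3,4) (f=7, h=5) → closed; open now [(2,4) g=3 f=9, (3,3) g=3 f=7, (3,5) g=1 f=7, (4,6) g=1 f=7]
step 3: expand (3,3) (f=7, h=4) → closed; open now [(2,3) g=4 f=9, (2,4) g=3 f=9, (3,2) g=4 f=7, (3,5) g=1 f=7, (4,6) g=1 f=7]

order=[(4,4) → (3,4) → (3,3)]; open=[(2,3) g=4 f=9, (2,4) g=3 f=9, (3,2) g=4 f=7, (3,5) g=1 f=7, (4,6) g=1 f=7]; closed=[(3,3), (3,4), (4,4), (4,5)]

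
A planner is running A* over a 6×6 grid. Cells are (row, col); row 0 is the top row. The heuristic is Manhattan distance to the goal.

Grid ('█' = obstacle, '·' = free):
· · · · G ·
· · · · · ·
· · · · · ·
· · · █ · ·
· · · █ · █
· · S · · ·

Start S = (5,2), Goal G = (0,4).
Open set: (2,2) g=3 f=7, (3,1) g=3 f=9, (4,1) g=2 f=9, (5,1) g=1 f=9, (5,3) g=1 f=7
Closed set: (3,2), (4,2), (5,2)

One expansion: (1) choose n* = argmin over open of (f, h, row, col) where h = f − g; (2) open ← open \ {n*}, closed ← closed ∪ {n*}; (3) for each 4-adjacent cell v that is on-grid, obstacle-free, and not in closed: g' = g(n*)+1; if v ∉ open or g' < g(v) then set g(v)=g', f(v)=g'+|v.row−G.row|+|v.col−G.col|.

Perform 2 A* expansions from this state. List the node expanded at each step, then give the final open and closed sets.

step 1: expand (2,2) (f=7, h=4) → closed; open now [(1,2) g=4 f=7, (2,1) g=4 f=9, (2,3) g=4 f=7, (3,1) g=3 f=9, (4,1) g=2 f=9, (5,1) g=1 f=9, (5,3) g=1 f=7]
step 2: expand (1,2) (f=7, h=3) → closed; open now [(0,2) g=5 f=7, (1,1) g=5 f=9, (1,3) g=5 f=7, (2,1) g=4 f=9, (2,3) g=4 f=7, (3,1) g=3 f=9, (4,1) g=2 f=9, (5,1) g=1 f=9, (5,3) g=1 f=7]

order=[(2,2) → (1,2)]; open=[(0,2) g=5 f=7, (1,1) g=5 f=9, (1,3) g=5 f=7, (2,1) g=4 f=9, (2,3) g=4 f=7, (3,1) g=3 f=9, (4,1) g=2 f=9, (5,1) g=1 f=9, (5,3) g=1 f=7]; closed=[(1,2), (2,2), (3,2), (4,2), (5,2)]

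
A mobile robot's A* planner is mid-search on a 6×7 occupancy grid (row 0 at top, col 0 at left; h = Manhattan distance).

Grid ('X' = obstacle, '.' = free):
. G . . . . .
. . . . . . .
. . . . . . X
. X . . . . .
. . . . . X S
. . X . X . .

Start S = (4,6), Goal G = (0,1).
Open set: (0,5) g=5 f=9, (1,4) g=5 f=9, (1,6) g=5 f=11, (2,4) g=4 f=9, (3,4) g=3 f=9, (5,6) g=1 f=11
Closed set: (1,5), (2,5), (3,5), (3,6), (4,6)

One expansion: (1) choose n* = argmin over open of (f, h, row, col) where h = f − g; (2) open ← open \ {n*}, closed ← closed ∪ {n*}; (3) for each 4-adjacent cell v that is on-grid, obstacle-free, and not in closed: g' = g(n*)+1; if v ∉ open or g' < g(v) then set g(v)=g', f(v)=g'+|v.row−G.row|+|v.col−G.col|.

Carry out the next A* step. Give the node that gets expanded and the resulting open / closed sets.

step 1: expand (0,5) (f=9, h=4) → closed; open now [(0,4) g=6 f=9, (0,6) g=6 f=11, (1,4) g=5 f=9, (1,6) g=5 f=11, (2,4) g=4 f=9, (3,4) g=3 f=9, (5,6) g=1 f=11]

expanded=(0,5); open=[(0,4) g=6 f=9, (0,6) g=6 f=11, (1,4) g=5 f=9, (1,6) g=5 f=11, (2,4) g=4 f=9, (3,4) g=3 f=9, (5,6) g=1 f=11]; closed=[(0,5), (1,5), (2,5), (3,5), (3,6), (4,6)]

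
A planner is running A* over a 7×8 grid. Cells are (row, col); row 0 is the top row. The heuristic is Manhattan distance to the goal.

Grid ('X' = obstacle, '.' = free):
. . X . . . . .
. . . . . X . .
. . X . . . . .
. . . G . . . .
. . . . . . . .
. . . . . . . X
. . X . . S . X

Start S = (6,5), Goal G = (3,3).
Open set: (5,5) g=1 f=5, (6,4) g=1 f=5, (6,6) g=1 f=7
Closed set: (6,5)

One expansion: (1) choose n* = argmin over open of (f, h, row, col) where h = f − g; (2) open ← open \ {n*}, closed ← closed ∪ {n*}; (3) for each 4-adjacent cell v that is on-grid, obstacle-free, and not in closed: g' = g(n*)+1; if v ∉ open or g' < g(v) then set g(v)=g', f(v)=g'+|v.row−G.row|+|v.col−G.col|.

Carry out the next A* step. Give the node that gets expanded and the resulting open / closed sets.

expanded=(5,5); open=[(4,5) g=2 f=5, (5,4) g=2 f=5, (5,6) g=2 f=7, (6,4) g=1 f=5, (6,6) g=1 f=7]; closed=[(5,5), (6,5)]

step 1: expand (5,5) (f=5, h=4) → closed; open now [(4,5) g=2 f=5, (5,4) g=2 f=5, (5,6) g=2 f=7, (6,4) g=1 f=5, (6,6) g=1 f=7]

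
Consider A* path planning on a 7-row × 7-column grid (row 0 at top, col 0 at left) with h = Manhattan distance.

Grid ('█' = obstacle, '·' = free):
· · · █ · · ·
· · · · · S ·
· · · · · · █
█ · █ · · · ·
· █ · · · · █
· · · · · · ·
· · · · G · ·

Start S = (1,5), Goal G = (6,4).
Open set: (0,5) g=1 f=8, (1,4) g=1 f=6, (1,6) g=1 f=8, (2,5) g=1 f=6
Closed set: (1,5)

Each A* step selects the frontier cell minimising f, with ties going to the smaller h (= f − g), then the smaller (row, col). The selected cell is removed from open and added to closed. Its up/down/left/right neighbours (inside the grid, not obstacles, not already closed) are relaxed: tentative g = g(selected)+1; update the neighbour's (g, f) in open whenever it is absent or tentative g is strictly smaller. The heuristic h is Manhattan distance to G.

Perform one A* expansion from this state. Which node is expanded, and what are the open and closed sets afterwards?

expanded=(1,4); open=[(0,4) g=2 f=8, (0,5) g=1 f=8, (1,3) g=2 f=8, (1,6) g=1 f=8, (2,4) g=2 f=6, (2,5) g=1 f=6]; closed=[(1,4), (1,5)]

step 1: expand (1,4) (f=6, h=5) → closed; open now [(0,4) g=2 f=8, (0,5) g=1 f=8, (1,3) g=2 f=8, (1,6) g=1 f=8, (2,4) g=2 f=6, (2,5) g=1 f=6]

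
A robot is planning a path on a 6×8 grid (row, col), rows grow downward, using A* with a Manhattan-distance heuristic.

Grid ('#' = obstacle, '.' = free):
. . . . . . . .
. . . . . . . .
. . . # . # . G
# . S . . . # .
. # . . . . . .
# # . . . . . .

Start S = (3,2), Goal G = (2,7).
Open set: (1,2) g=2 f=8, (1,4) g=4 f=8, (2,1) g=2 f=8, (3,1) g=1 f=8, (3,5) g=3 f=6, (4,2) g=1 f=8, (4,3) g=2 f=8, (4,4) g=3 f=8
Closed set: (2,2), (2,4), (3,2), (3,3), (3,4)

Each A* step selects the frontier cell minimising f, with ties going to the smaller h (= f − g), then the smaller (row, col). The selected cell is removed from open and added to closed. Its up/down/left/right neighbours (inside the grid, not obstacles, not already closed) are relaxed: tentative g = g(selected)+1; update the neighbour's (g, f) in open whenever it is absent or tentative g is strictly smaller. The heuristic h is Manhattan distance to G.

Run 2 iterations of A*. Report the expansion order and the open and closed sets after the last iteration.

order=[(3,5) → (1,4)]; open=[(0,4) g=5 f=10, (1,2) g=2 f=8, (1,3) g=5 f=10, (1,5) g=5 f=8, (2,1) g=2 f=8, (3,1) g=1 f=8, (4,2) g=1 f=8, (4,3) g=2 f=8, (4,4) g=3 f=8, (4,5) g=4 f=8]; closed=[(1,4), (2,2), (2,4), (3,2), (3,3), (3,4), (3,5)]

step 1: expand (3,5) (f=6, h=3) → closed; open now [(1,2) g=2 f=8, (1,4) g=4 f=8, (2,1) g=2 f=8, (3,1) g=1 f=8, (4,2) g=1 f=8, (4,3) g=2 f=8, (4,4) g=3 f=8, (4,5) g=4 f=8]
step 2: expand (1,4) (f=8, h=4) → closed; open now [(0,4) g=5 f=10, (1,2) g=2 f=8, (1,3) g=5 f=10, (1,5) g=5 f=8, (2,1) g=2 f=8, (3,1) g=1 f=8, (4,2) g=1 f=8, (4,3) g=2 f=8, (4,4) g=3 f=8, (4,5) g=4 f=8]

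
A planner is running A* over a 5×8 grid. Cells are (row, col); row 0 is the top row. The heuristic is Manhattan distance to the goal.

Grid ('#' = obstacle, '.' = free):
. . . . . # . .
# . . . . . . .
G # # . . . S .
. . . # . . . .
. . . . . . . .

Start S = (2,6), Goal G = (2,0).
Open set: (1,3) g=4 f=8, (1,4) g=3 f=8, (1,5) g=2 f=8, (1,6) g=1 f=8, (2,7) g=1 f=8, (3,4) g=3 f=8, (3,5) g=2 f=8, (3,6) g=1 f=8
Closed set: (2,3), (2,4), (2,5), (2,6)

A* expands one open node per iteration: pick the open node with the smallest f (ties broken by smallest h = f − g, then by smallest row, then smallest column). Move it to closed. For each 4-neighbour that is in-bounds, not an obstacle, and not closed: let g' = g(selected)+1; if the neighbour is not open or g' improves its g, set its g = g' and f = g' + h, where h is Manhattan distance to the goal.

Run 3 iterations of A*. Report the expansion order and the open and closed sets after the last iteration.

order=[(1,3) → (1,2) → (1,1)]; open=[(0,1) g=7 f=10, (0,2) g=6 f=10, (0,3) g=5 f=10, (1,4) g=3 f=8, (1,5) g=2 f=8, (1,6) g=1 f=8, (2,7) g=1 f=8, (3,4) g=3 f=8, (3,5) g=2 f=8, (3,6) g=1 f=8]; closed=[(1,1), (1,2), (1,3), (2,3), (2,4), (2,5), (2,6)]

step 1: expand (1,3) (f=8, h=4) → closed; open now [(0,3) g=5 f=10, (1,2) g=5 f=8, (1,4) g=3 f=8, (1,5) g=2 f=8, (1,6) g=1 f=8, (2,7) g=1 f=8, (3,4) g=3 f=8, (3,5) g=2 f=8, (3,6) g=1 f=8]
step 2: expand (1,2) (f=8, h=3) → closed; open now [(0,2) g=6 f=10, (0,3) g=5 f=10, (1,1) g=6 f=8, (1,4) g=3 f=8, (1,5) g=2 f=8, (1,6) g=1 f=8, (2,7) g=1 f=8, (3,4) g=3 f=8, (3,5) g=2 f=8, (3,6) g=1 f=8]
step 3: expand (1,1) (f=8, h=2) → closed; open now [(0,1) g=7 f=10, (0,2) g=6 f=10, (0,3) g=5 f=10, (1,4) g=3 f=8, (1,5) g=2 f=8, (1,6) g=1 f=8, (2,7) g=1 f=8, (3,4) g=3 f=8, (3,5) g=2 f=8, (3,6) g=1 f=8]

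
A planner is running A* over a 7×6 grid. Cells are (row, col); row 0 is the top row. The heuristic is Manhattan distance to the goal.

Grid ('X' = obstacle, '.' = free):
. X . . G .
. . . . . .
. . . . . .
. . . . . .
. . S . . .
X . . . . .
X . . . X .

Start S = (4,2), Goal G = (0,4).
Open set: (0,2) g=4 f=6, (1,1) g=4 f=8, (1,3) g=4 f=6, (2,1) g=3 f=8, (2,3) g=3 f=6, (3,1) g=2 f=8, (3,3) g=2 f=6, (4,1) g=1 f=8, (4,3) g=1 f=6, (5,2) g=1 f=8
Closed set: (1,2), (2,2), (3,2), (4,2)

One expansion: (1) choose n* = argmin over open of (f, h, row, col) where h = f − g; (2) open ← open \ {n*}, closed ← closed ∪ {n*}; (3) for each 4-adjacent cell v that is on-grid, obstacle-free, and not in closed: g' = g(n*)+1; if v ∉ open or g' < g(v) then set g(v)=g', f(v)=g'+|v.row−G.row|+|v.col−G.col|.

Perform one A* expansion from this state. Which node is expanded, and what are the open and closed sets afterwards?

expanded=(0,2); open=[(0,3) g=5 f=6, (1,1) g=4 f=8, (1,3) g=4 f=6, (2,1) g=3 f=8, (2,3) g=3 f=6, (3,1) g=2 f=8, (3,3) g=2 f=6, (4,1) g=1 f=8, (4,3) g=1 f=6, (5,2) g=1 f=8]; closed=[(0,2), (1,2), (2,2), (3,2), (4,2)]

step 1: expand (0,2) (f=6, h=2) → closed; open now [(0,3) g=5 f=6, (1,1) g=4 f=8, (1,3) g=4 f=6, (2,1) g=3 f=8, (2,3) g=3 f=6, (3,1) g=2 f=8, (3,3) g=2 f=6, (4,1) g=1 f=8, (4,3) g=1 f=6, (5,2) g=1 f=8]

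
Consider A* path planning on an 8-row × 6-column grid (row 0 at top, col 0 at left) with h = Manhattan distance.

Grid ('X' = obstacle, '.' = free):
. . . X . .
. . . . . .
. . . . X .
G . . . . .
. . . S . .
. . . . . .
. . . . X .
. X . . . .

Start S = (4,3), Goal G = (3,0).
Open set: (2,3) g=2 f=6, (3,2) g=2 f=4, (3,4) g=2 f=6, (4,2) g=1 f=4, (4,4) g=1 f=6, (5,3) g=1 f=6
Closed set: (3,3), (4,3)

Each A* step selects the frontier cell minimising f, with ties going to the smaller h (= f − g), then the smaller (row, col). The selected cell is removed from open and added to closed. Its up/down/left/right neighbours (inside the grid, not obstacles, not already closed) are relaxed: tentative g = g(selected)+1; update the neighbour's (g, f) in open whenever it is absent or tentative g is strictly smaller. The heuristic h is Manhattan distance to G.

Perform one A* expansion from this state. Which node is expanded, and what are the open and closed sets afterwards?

expanded=(3,2); open=[(2,2) g=3 f=6, (2,3) g=2 f=6, (3,1) g=3 f=4, (3,4) g=2 f=6, (4,2) g=1 f=4, (4,4) g=1 f=6, (5,3) g=1 f=6]; closed=[(3,2), (3,3), (4,3)]

step 1: expand (3,2) (f=4, h=2) → closed; open now [(2,2) g=3 f=6, (2,3) g=2 f=6, (3,1) g=3 f=4, (3,4) g=2 f=6, (4,2) g=1 f=4, (4,4) g=1 f=6, (5,3) g=1 f=6]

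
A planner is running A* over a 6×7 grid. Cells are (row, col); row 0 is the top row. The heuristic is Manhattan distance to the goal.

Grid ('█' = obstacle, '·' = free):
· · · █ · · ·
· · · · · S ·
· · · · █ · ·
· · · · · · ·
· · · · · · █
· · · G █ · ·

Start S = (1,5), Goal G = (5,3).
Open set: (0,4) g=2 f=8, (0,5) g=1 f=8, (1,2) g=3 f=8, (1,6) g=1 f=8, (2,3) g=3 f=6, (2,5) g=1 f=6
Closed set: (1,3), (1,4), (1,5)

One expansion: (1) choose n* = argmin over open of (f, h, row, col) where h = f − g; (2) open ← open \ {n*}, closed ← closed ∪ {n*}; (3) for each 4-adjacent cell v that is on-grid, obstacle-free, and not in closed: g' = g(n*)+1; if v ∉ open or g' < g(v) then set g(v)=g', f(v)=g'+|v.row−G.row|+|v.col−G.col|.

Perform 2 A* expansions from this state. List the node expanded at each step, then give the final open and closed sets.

order=[(2,3) → (3,3)]; open=[(0,4) g=2 f=8, (0,5) g=1 f=8, (1,2) g=3 f=8, (1,6) g=1 f=8, (2,2) g=4 f=8, (2,5) g=1 f=6, (3,2) g=5 f=8, (3,4) g=5 f=8, (4,3) g=5 f=6]; closed=[(1,3), (1,4), (1,5), (2,3), (3,3)]

step 1: expand (2,3) (f=6, h=3) → closed; open now [(0,4) g=2 f=8, (0,5) g=1 f=8, (1,2) g=3 f=8, (1,6) g=1 f=8, (2,2) g=4 f=8, (2,5) g=1 f=6, (3,3) g=4 f=6]
step 2: expand (3,3) (f=6, h=2) → closed; open now [(0,4) g=2 f=8, (0,5) g=1 f=8, (1,2) g=3 f=8, (1,6) g=1 f=8, (2,2) g=4 f=8, (2,5) g=1 f=6, (3,2) g=5 f=8, (3,4) g=5 f=8, (4,3) g=5 f=6]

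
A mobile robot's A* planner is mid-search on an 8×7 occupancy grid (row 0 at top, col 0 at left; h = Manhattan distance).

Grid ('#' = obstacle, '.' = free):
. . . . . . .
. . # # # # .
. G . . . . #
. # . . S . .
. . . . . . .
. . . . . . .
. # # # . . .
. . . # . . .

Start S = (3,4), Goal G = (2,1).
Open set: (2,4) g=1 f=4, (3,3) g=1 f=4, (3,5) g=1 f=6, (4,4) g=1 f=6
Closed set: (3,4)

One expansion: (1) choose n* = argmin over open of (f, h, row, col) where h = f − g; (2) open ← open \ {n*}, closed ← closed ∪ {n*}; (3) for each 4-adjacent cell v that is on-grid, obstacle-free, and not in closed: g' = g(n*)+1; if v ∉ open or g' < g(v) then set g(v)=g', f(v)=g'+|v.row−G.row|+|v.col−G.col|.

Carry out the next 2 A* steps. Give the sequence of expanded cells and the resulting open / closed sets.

order=[(2,4) → (2,3)]; open=[(2,2) g=3 f=4, (2,5) g=2 f=6, (3,3) g=1 f=4, (3,5) g=1 f=6, (4,4) g=1 f=6]; closed=[(2,3), (2,4), (3,4)]

step 1: expand (2,4) (f=4, h=3) → closed; open now [(2,3) g=2 f=4, (2,5) g=2 f=6, (3,3) g=1 f=4, (3,5) g=1 f=6, (4,4) g=1 f=6]
step 2: expand (2,3) (f=4, h=2) → closed; open now [(2,2) g=3 f=4, (2,5) g=2 f=6, (3,3) g=1 f=4, (3,5) g=1 f=6, (4,4) g=1 f=6]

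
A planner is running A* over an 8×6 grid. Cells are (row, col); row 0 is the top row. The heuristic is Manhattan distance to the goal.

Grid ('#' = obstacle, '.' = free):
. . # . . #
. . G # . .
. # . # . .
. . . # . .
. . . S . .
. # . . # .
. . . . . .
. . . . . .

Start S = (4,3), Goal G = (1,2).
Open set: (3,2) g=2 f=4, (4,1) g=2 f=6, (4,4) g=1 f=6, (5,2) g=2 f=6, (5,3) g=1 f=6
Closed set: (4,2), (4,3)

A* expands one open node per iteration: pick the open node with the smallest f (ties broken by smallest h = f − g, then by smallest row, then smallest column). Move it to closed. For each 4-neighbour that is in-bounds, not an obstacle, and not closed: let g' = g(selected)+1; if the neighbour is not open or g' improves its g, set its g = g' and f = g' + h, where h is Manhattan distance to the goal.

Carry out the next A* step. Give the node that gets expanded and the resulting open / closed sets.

expanded=(3,2); open=[(2,2) g=3 f=4, (3,1) g=3 f=6, (4,1) g=2 f=6, (4,4) g=1 f=6, (5,2) g=2 f=6, (5,3) g=1 f=6]; closed=[(3,2), (4,2), (4,3)]

step 1: expand (3,2) (f=4, h=2) → closed; open now [(2,2) g=3 f=4, (3,1) g=3 f=6, (4,1) g=2 f=6, (4,4) g=1 f=6, (5,2) g=2 f=6, (5,3) g=1 f=6]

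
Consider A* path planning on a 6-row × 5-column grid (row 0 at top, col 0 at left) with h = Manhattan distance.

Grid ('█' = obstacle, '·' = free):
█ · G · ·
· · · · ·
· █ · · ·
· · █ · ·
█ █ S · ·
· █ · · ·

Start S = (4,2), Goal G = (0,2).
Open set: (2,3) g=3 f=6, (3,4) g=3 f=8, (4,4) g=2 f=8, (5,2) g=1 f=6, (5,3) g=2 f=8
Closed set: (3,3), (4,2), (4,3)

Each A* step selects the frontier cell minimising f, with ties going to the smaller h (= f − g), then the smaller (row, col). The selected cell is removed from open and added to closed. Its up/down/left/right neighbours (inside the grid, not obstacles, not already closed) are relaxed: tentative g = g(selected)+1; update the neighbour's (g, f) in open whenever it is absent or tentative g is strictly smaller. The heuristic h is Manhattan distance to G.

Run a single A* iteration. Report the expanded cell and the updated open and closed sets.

step 1: expand (2,3) (f=6, h=3) → closed; open now [(1,3) g=4 f=6, (2,2) g=4 f=6, (2,4) g=4 f=8, (3,4) g=3 f=8, (4,4) g=2 f=8, (5,2) g=1 f=6, (5,3) g=2 f=8]

expanded=(2,3); open=[(1,3) g=4 f=6, (2,2) g=4 f=6, (2,4) g=4 f=8, (3,4) g=3 f=8, (4,4) g=2 f=8, (5,2) g=1 f=6, (5,3) g=2 f=8]; closed=[(2,3), (3,3), (4,2), (4,3)]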